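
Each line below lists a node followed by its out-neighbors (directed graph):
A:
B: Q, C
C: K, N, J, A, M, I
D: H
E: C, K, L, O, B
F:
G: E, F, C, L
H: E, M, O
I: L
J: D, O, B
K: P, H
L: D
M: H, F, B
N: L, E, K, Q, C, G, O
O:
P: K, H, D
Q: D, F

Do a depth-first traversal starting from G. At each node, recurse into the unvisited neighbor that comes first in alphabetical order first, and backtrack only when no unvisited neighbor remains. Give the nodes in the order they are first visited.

Visit G
G → C
C → A
C → I
I → L
L → D
D → H
H → E
E → B
B → Q
Q → F
E → K
K → P
E → O
H → M
C → J
C → N

G → C → A → I → L → D → H → E → B → Q → F → K → P → O → M → J → N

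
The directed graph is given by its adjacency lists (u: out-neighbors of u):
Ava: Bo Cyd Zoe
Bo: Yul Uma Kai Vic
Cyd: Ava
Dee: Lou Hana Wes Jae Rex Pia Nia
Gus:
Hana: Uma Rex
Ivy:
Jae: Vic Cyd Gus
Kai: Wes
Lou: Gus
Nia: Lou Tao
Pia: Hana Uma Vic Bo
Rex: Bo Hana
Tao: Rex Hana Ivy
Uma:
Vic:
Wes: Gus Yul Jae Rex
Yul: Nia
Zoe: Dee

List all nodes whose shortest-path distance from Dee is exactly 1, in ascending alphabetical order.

Hana, Jae, Lou, Nia, Pia, Rex, Wes

Level 0: Dee
Level 1: Hana, Jae, Lou, Nia, Pia, Rex, Wes
Level 2: Bo, Cyd, Gus, Tao, Uma, Vic, Yul
Level 3: Ava, Ivy, Kai
Level 4: Zoe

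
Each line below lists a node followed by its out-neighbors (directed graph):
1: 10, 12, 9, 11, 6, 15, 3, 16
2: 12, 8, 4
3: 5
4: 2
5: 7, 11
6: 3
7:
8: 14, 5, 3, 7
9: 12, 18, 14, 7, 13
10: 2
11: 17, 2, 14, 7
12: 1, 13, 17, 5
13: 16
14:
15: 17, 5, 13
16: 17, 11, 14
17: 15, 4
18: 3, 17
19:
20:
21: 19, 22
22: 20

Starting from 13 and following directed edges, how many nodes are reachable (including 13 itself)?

18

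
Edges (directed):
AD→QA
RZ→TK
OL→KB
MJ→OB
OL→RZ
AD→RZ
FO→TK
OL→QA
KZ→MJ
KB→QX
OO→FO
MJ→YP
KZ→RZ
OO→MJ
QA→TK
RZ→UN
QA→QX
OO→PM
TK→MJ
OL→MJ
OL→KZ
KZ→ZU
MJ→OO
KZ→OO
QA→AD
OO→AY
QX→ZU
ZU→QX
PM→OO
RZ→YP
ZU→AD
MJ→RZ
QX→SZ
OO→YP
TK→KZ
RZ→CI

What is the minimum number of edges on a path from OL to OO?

2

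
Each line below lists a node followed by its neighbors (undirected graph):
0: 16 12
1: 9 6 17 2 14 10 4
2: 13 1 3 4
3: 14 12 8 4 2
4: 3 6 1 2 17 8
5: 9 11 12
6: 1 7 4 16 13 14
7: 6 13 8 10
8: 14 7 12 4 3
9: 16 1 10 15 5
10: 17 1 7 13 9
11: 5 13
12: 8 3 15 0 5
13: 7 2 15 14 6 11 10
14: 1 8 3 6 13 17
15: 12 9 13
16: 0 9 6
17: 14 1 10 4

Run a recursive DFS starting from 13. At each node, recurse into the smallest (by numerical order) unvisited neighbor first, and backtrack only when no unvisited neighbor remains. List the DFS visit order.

Visit 13
13 → 2
2 → 1
1 → 4
4 → 3
3 → 8
8 → 7
7 → 6
6 → 14
14 → 17
17 → 10
10 → 9
9 → 5
5 → 11
5 → 12
12 → 0
0 → 16
12 → 15

13, 2, 1, 4, 3, 8, 7, 6, 14, 17, 10, 9, 5, 11, 12, 0, 16, 15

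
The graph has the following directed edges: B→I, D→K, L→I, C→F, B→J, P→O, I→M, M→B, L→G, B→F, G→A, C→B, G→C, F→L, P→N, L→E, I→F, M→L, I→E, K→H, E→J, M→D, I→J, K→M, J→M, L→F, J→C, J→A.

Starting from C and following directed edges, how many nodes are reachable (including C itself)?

13

BFS from C visits: C, F, B, L, J, I, G, E, M, A, D, K, H
Reachable nodes: 13 of 16 total.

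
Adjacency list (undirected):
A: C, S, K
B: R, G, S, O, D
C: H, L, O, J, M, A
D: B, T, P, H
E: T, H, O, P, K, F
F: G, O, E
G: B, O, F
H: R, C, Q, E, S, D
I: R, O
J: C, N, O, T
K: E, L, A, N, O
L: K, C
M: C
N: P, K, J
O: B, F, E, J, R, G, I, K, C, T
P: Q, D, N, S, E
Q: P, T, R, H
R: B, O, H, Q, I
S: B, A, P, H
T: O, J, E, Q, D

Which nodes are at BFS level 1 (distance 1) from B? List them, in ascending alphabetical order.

D, G, O, R, S

Level 0: B
Level 1: D, G, O, R, S
Level 2: A, C, E, F, H, I, J, K, P, Q, T
Level 3: L, M, N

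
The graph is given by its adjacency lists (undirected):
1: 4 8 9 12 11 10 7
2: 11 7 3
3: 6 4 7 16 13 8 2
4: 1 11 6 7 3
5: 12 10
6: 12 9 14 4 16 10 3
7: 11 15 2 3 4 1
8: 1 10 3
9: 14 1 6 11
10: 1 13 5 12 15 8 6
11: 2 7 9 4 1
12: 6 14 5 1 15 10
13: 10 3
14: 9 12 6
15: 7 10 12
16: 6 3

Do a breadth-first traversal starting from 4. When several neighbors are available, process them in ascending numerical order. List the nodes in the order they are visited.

Visit 4; enqueue 1, 3, 6, 7, 11 → queue [1, 3, 6, 7, 11]
Visit 1; enqueue 8, 9, 10, 12 → queue [3, 6, 7, 11, 8, 9, 10, 12]
Visit 3; enqueue 2, 13, 16 → queue [6, 7, 11, 8, 9, 10, 12, 2, 13, 16]
Visit 6; enqueue 14 → queue [7, 11, 8, 9, 10, 12, 2, 13, 16, 14]
Visit 7; enqueue 15 → queue [11, 8, 9, 10, 12, 2, 13, 16, 14, 15]
Visit 11 → queue [8, 9, 10, 12, 2, 13, 16, 14, 15]
Visit 8 → queue [9, 10, 12, 2, 13, 16, 14, 15]
Visit 9 → queue [10, 12, 2, 13, 16, 14, 15]
Visit 10; enqueue 5 → queue [12, 2, 13, 16, 14, 15, 5]
Visit 12 → queue [2, 13, 16, 14, 15, 5]
Visit 2 → queue [13, 16, 14, 15, 5]
Visit 13 → queue [16, 14, 15, 5]
Visit 16 → queue [14, 15, 5]
Visit 14 → queue [15, 5]
Visit 15 → queue [5]
Visit 5 → queue []

4, 1, 3, 6, 7, 11, 8, 9, 10, 12, 2, 13, 16, 14, 15, 5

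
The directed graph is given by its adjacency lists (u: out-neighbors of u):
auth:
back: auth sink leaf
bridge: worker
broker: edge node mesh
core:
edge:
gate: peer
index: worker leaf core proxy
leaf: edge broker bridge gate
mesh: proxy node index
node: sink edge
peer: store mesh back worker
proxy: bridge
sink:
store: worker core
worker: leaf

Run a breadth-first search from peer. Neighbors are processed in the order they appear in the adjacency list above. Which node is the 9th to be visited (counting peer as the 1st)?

index

Visit peer; enqueue store, mesh, back, worker → queue [store, mesh, back, worker]
Visit store; enqueue core → queue [mesh, back, worker, core]
Visit mesh; enqueue proxy, node, index → queue [back, worker, core, proxy, node, index]
Visit back; enqueue auth, sink, leaf → queue [worker, core, proxy, node, index, auth, sink, leaf]
Visit worker → queue [core, proxy, node, index, auth, sink, leaf]
Visit core → queue [proxy, node, index, auth, sink, leaf]
Visit proxy; enqueue bridge → queue [node, index, auth, sink, leaf, bridge]
Visit node; enqueue edge → queue [index, auth, sink, leaf, bridge, edge]
Visit index → queue [auth, sink, leaf, bridge, edge]
Visit auth → queue [sink, leaf, bridge, edge]
Visit sink → queue [leaf, bridge, edge]
Visit leaf; enqueue broker, gate → queue [bridge, edge, broker, gate]
Visit bridge → queue [edge, broker, gate]
Visit edge → queue [broker, gate]
Visit broker → queue [gate]
Visit gate → queue []

Visit order: peer, store, mesh, back, worker, core, proxy, node, index, auth, sink, leaf, bridge, edge, broker, gate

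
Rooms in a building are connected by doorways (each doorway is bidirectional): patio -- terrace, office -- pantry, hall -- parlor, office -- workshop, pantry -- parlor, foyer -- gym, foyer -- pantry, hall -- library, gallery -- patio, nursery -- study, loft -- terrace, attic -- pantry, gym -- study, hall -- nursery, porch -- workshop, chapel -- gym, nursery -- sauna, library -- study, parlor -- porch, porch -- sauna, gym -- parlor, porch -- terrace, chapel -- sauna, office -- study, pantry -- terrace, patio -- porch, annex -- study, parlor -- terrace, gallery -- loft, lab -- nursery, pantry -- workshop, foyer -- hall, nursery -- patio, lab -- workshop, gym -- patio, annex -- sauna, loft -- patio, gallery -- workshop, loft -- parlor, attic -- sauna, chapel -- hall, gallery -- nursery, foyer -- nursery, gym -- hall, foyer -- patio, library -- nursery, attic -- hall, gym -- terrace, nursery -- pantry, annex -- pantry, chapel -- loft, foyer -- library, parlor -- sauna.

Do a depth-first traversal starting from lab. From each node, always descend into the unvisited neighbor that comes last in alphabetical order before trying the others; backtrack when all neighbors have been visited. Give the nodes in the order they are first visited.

lab, workshop, porch, terrace, patio, nursery, study, office, pantry, parlor, sauna, chapel, loft, gallery, hall, library, foyer, gym, attic, annex

Visit lab
lab → workshop
workshop → porch
porch → terrace
terrace → patio
patio → nursery
nursery → study
study → office
office → pantry
pantry → parlor
parlor → sauna
sauna → chapel
chapel → loft
loft → gallery
chapel → hall
hall → library
library → foyer
foyer → gym
hall → attic
sauna → annex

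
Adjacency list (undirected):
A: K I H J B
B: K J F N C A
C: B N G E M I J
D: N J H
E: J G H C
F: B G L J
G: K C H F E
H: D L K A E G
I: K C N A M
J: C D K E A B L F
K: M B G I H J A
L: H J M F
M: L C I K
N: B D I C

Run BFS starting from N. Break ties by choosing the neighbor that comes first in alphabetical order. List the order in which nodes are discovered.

Visit N; enqueue B, C, D, I → queue [B, C, D, I]
Visit B; enqueue A, F, J, K → queue [C, D, I, A, F, J, K]
Visit C; enqueue E, G, M → queue [D, I, A, F, J, K, E, G, M]
Visit D; enqueue H → queue [I, A, F, J, K, E, G, M, H]
Visit I → queue [A, F, J, K, E, G, M, H]
Visit A → queue [F, J, K, E, G, M, H]
Visit F; enqueue L → queue [J, K, E, G, M, H, L]
Visit J → queue [K, E, G, M, H, L]
Visit K → queue [E, G, M, H, L]
Visit E → queue [G, M, H, L]
Visit G → queue [M, H, L]
Visit M → queue [H, L]
Visit H → queue [L]
Visit L → queue []

N -> B -> C -> D -> I -> A -> F -> J -> K -> E -> G -> M -> H -> L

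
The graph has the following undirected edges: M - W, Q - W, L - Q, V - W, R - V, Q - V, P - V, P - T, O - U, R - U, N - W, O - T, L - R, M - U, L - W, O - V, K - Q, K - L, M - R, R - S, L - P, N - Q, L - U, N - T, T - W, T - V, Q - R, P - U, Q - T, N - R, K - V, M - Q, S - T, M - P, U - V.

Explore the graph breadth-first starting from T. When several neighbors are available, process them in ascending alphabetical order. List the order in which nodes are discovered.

T → N → O → P → Q → S → V → W → R → U → L → M → K

Visit T; enqueue N, O, P, Q, S, V, W → queue [N, O, P, Q, S, V, W]
Visit N; enqueue R → queue [O, P, Q, S, V, W, R]
Visit O; enqueue U → queue [P, Q, S, V, W, R, U]
Visit P; enqueue L, M → queue [Q, S, V, W, R, U, L, M]
Visit Q; enqueue K → queue [S, V, W, R, U, L, M, K]
Visit S → queue [V, W, R, U, L, M, K]
Visit V → queue [W, R, U, L, M, K]
Visit W → queue [R, U, L, M, K]
Visit R → queue [U, L, M, K]
Visit U → queue [L, M, K]
Visit L → queue [M, K]
Visit M → queue [K]
Visit K → queue []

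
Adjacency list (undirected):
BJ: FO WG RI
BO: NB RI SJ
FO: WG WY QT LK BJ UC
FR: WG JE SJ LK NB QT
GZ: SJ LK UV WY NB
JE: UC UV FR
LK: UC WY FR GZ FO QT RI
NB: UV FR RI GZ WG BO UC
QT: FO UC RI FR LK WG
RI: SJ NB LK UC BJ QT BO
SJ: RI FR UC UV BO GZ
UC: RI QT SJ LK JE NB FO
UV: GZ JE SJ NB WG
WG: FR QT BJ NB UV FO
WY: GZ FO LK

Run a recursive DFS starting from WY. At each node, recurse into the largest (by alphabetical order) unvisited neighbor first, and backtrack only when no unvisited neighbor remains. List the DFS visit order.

Visit WY
WY → LK
LK → UC
UC → SJ
SJ → UV
UV → WG
WG → QT
QT → RI
RI → NB
NB → GZ
NB → FR
FR → JE
NB → BO
RI → BJ
BJ → FO

WY LK UC SJ UV WG QT RI NB GZ FR JE BO BJ FO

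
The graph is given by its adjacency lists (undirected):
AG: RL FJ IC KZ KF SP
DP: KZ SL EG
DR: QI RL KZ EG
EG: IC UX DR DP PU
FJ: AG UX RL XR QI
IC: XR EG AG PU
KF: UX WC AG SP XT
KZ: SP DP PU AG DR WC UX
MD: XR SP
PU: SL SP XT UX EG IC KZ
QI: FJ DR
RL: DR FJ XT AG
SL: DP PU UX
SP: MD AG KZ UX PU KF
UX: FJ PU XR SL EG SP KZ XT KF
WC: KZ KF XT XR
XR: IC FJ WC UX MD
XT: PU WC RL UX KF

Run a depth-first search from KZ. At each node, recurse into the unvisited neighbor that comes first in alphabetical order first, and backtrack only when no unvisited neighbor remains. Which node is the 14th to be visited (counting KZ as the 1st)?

Visit KZ
KZ → AG
AG → FJ
FJ → QI
QI → DR
DR → EG
EG → DP
DP → SL
SL → PU
PU → IC
IC → XR
XR → MD
MD → SP
SP → KF
KF → UX
UX → XT
XT → RL
XT → WC

Visit order: KZ, AG, FJ, QI, DR, EG, DP, SL, PU, IC, XR, MD, SP, KF, UX, XT, RL, WC

KF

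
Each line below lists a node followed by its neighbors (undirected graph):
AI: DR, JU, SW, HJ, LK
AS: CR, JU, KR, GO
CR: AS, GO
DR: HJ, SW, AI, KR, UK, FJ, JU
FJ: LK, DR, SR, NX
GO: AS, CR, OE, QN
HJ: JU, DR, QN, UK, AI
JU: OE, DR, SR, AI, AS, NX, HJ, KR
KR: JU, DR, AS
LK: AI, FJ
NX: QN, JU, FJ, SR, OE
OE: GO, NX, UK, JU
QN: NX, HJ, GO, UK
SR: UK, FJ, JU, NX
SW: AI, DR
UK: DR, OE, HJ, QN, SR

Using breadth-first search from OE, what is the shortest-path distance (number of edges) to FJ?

2

Level 0: OE
Level 1: GO, JU, NX, UK
Level 2: AI, AS, CR, DR, FJ, HJ, KR, QN, SR
Level 3: LK, SW
FJ first appears at level 2.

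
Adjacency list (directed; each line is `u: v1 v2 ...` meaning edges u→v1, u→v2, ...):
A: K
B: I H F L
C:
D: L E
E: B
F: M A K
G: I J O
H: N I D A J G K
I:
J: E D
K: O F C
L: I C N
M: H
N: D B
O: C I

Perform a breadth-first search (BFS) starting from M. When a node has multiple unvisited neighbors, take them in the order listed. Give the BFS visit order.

M → H → N → I → D → A → J → G → K → B → L → E → O → F → C

Visit M; enqueue H → queue [H]
Visit H; enqueue N, I, D, A, J, G, K → queue [N, I, D, A, J, G, K]
Visit N; enqueue B → queue [I, D, A, J, G, K, B]
Visit I → queue [D, A, J, G, K, B]
Visit D; enqueue L, E → queue [A, J, G, K, B, L, E]
Visit A → queue [J, G, K, B, L, E]
Visit J → queue [G, K, B, L, E]
Visit G; enqueue O → queue [K, B, L, E, O]
Visit K; enqueue F, C → queue [B, L, E, O, F, C]
Visit B → queue [L, E, O, F, C]
Visit L → queue [E, O, F, C]
Visit E → queue [O, F, C]
Visit O → queue [F, C]
Visit F → queue [C]
Visit C → queue []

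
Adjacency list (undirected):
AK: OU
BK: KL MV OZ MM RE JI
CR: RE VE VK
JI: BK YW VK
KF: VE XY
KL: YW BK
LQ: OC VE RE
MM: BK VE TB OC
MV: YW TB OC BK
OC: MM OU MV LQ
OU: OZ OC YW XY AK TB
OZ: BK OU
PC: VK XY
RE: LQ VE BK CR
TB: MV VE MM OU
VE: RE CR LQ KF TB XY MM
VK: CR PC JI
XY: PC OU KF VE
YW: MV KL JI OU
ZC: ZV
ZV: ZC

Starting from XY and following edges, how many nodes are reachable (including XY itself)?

19

BFS from XY visits: XY, VE, PC, OU, KF, TB, RE, MM, LQ, CR, VK, YW, OZ, OC, AK, MV, BK, JI, KL
Reachable nodes: 19 of 21 total.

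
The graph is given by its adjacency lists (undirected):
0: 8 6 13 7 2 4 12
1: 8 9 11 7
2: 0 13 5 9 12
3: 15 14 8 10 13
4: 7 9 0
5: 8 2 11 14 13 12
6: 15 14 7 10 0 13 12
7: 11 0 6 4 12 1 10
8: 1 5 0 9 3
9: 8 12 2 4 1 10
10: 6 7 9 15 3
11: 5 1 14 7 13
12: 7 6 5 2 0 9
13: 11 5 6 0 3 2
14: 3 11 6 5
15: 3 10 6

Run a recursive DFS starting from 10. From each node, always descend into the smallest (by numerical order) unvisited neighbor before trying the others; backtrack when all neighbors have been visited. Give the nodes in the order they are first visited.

10 3 8 0 2 5 11 1 7 4 9 12 6 13 14 15

Visit 10
10 → 3
3 → 8
8 → 0
0 → 2
2 → 5
5 → 11
11 → 1
1 → 7
7 → 4
4 → 9
9 → 12
12 → 6
6 → 13
6 → 14
6 → 15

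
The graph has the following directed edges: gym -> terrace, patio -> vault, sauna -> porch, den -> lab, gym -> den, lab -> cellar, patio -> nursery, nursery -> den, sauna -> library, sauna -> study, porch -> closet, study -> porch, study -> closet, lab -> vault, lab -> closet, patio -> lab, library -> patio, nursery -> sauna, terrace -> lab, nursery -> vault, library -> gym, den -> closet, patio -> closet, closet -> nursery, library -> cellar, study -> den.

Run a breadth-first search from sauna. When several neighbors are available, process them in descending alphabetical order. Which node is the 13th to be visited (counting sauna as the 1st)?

Visit sauna; enqueue study, porch, library → queue [study, porch, library]
Visit study; enqueue den, closet → queue [porch, library, den, closet]
Visit porch → queue [library, den, closet]
Visit library; enqueue patio, gym, cellar → queue [den, closet, patio, gym, cellar]
Visit den; enqueue lab → queue [closet, patio, gym, cellar, lab]
Visit closet; enqueue nursery → queue [patio, gym, cellar, lab, nursery]
Visit patio; enqueue vault → queue [gym, cellar, lab, nursery, vault]
Visit gym; enqueue terrace → queue [cellar, lab, nursery, vault, terrace]
Visit cellar → queue [lab, nursery, vault, terrace]
Visit lab → queue [nursery, vault, terrace]
Visit nursery → queue [vault, terrace]
Visit vault → queue [terrace]
Visit terrace → queue []

Visit order: sauna, study, porch, library, den, closet, patio, gym, cellar, lab, nursery, vault, terrace

terrace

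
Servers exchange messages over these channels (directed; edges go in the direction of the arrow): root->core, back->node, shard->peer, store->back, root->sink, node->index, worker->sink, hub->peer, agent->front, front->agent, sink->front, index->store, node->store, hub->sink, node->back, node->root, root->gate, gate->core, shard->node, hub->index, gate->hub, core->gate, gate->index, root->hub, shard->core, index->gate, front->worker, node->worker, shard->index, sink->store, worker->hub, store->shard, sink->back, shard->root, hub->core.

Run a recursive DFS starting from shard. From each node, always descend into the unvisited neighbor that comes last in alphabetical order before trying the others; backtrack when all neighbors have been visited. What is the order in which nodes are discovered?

Visit shard
shard → root
root → sink
sink → store
store → back
back → node
node → worker
worker → hub
hub → peer
hub → index
index → gate
gate → core
sink → front
front → agent

shard, root, sink, store, back, node, worker, hub, peer, index, gate, core, front, agent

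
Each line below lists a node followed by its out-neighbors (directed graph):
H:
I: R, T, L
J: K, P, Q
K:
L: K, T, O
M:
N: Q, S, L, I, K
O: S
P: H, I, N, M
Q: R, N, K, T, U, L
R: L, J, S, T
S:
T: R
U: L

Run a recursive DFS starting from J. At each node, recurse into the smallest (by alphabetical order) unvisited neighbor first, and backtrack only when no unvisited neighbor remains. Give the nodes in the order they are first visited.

Visit J
J → K
J → P
P → H
P → I
I → L
L → O
O → S
L → T
T → R
P → M
P → N
N → Q
Q → U

J, K, P, H, I, L, O, S, T, R, M, N, Q, U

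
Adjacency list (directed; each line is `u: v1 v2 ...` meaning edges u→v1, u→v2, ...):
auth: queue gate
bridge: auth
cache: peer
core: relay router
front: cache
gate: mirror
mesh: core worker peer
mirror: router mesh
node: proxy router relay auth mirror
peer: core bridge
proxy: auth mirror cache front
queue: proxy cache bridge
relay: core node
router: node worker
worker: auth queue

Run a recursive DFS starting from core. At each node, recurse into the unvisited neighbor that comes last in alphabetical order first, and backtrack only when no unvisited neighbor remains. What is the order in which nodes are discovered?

core → router → worker → queue → proxy → mirror → mesh → peer → bridge → auth → gate → front → cache → node → relay

Visit core
core → router
router → worker
worker → queue
queue → proxy
proxy → mirror
mirror → mesh
mesh → peer
peer → bridge
bridge → auth
auth → gate
proxy → front
front → cache
router → node
node → relay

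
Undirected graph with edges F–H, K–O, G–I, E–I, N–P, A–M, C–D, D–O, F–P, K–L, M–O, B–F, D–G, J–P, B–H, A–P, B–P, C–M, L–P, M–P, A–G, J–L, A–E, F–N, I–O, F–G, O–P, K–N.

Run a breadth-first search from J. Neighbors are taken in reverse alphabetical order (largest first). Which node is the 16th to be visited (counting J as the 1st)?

E

Visit J; enqueue P, L → queue [P, L]
Visit P; enqueue O, N, M, F, B, A → queue [L, O, N, M, F, B, A]
Visit L; enqueue K → queue [O, N, M, F, B, A, K]
Visit O; enqueue I, D → queue [N, M, F, B, A, K, I, D]
Visit N → queue [M, F, B, A, K, I, D]
Visit M; enqueue C → queue [F, B, A, K, I, D, C]
Visit F; enqueue H, G → queue [B, A, K, I, D, C, H, G]
Visit B → queue [A, K, I, D, C, H, G]
Visit A; enqueue E → queue [K, I, D, C, H, G, E]
Visit K → queue [I, D, C, H, G, E]
Visit I → queue [D, C, H, G, E]
Visit D → queue [C, H, G, E]
Visit C → queue [H, G, E]
Visit H → queue [G, E]
Visit G → queue [E]
Visit E → queue []

Visit order: J, P, L, O, N, M, F, B, A, K, I, D, C, H, G, E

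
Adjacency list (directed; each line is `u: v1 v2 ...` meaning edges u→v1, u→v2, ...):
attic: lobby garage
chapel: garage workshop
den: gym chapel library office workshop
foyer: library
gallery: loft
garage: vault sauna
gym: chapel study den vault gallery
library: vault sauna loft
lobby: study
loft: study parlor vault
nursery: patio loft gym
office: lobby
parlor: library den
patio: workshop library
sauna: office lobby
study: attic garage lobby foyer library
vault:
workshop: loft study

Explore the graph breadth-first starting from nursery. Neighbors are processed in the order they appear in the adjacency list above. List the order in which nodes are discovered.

nursery -> patio -> loft -> gym -> workshop -> library -> study -> parlor -> vault -> chapel -> den -> gallery -> sauna -> attic -> garage -> lobby -> foyer -> office

Visit nursery; enqueue patio, loft, gym → queue [patio, loft, gym]
Visit patio; enqueue workshop, library → queue [loft, gym, workshop, library]
Visit loft; enqueue study, parlor, vault → queue [gym, workshop, library, study, parlor, vault]
Visit gym; enqueue chapel, den, gallery → queue [workshop, library, study, parlor, vault, chapel, den, gallery]
Visit workshop → queue [library, study, parlor, vault, chapel, den, gallery]
Visit library; enqueue sauna → queue [study, parlor, vault, chapel, den, gallery, sauna]
Visit study; enqueue attic, garage, lobby, foyer → queue [parlor, vault, chapel, den, gallery, sauna, attic, garage, lobby, foyer]
Visit parlor → queue [vault, chapel, den, gallery, sauna, attic, garage, lobby, foyer]
Visit vault → queue [chapel, den, gallery, sauna, attic, garage, lobby, foyer]
Visit chapel → queue [den, gallery, sauna, attic, garage, lobby, foyer]
Visit den; enqueue office → queue [gallery, sauna, attic, garage, lobby, foyer, office]
Visit gallery → queue [sauna, attic, garage, lobby, foyer, office]
Visit sauna → queue [attic, garage, lobby, foyer, office]
Visit attic → queue [garage, lobby, foyer, office]
Visit garage → queue [lobby, foyer, office]
Visit lobby → queue [foyer, office]
Visit foyer → queue [office]
Visit office → queue []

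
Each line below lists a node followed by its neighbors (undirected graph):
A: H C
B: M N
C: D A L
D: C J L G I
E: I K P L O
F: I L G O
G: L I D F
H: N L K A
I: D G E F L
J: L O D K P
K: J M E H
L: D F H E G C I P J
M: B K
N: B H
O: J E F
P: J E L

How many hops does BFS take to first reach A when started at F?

3

Level 0: F
Level 1: G, I, L, O
Level 2: C, D, E, H, J, P
Level 3: A, K, N
Level 4: B, M
A first appears at level 3.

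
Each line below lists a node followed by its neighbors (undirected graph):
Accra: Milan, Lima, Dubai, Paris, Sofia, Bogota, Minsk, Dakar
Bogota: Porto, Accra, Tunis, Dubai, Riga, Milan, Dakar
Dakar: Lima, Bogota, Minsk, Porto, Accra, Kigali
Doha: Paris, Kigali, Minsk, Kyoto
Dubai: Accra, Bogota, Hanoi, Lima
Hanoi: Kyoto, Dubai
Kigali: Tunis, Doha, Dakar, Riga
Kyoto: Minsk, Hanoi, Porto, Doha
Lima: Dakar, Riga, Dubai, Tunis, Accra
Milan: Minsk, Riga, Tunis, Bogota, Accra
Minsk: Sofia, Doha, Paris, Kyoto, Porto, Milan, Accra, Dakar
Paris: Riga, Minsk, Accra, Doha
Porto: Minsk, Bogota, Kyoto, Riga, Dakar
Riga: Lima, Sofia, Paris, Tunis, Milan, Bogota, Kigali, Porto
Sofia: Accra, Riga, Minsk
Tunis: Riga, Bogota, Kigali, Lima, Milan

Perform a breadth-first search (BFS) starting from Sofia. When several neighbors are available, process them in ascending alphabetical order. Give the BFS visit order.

Sofia, Accra, Minsk, Riga, Bogota, Dakar, Dubai, Lima, Milan, Paris, Doha, Kyoto, Porto, Kigali, Tunis, Hanoi

Visit Sofia; enqueue Accra, Minsk, Riga → queue [Accra, Minsk, Riga]
Visit Accra; enqueue Bogota, Dakar, Dubai, Lima, Milan, Paris → queue [Minsk, Riga, Bogota, Dakar, Dubai, Lima, Milan, Paris]
Visit Minsk; enqueue Doha, Kyoto, Porto → queue [Riga, Bogota, Dakar, Dubai, Lima, Milan, Paris, Doha, Kyoto, Porto]
Visit Riga; enqueue Kigali, Tunis → queue [Bogota, Dakar, Dubai, Lima, Milan, Paris, Doha, Kyoto, Porto, Kigali, Tunis]
Visit Bogota → queue [Dakar, Dubai, Lima, Milan, Paris, Doha, Kyoto, Porto, Kigali, Tunis]
Visit Dakar → queue [Dubai, Lima, Milan, Paris, Doha, Kyoto, Porto, Kigali, Tunis]
Visit Dubai; enqueue Hanoi → queue [Lima, Milan, Paris, Doha, Kyoto, Porto, Kigali, Tunis, Hanoi]
Visit Lima → queue [Milan, Paris, Doha, Kyoto, Porto, Kigali, Tunis, Hanoi]
Visit Milan → queue [Paris, Doha, Kyoto, Porto, Kigali, Tunis, Hanoi]
Visit Paris → queue [Doha, Kyoto, Porto, Kigali, Tunis, Hanoi]
Visit Doha → queue [Kyoto, Porto, Kigali, Tunis, Hanoi]
Visit Kyoto → queue [Porto, Kigali, Tunis, Hanoi]
Visit Porto → queue [Kigali, Tunis, Hanoi]
Visit Kigali → queue [Tunis, Hanoi]
Visit Tunis → queue [Hanoi]
Visit Hanoi → queue []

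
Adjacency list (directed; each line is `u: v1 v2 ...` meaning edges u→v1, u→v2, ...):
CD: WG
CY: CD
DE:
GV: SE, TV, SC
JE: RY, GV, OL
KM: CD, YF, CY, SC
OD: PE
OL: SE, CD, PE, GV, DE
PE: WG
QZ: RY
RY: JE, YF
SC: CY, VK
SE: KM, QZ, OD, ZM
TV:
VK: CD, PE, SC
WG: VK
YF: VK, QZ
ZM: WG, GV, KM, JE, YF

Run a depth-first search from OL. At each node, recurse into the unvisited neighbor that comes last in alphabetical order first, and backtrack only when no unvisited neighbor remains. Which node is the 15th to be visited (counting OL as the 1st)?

TV

Visit OL
OL → SE
SE → ZM
ZM → YF
YF → VK
VK → SC
SC → CY
CY → CD
CD → WG
VK → PE
YF → QZ
QZ → RY
RY → JE
JE → GV
GV → TV
ZM → KM
SE → OD
OL → DE

Visit order: OL, SE, ZM, YF, VK, SC, CY, CD, WG, PE, QZ, RY, JE, GV, TV, KM, OD, DE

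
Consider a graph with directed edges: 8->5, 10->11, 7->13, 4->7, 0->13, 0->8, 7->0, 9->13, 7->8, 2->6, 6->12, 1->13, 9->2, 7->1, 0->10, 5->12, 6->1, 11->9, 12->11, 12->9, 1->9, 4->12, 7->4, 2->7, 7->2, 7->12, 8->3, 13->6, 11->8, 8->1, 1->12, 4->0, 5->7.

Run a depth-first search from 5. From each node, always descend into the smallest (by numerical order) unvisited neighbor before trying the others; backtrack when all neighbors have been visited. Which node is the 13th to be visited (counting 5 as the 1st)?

10

Visit 5
5 → 7
7 → 0
0 → 8
8 → 1
1 → 9
9 → 2
2 → 6
6 → 12
12 → 11
9 → 13
8 → 3
0 → 10
7 → 4

Visit order: 5, 7, 0, 8, 1, 9, 2, 6, 12, 11, 13, 3, 10, 4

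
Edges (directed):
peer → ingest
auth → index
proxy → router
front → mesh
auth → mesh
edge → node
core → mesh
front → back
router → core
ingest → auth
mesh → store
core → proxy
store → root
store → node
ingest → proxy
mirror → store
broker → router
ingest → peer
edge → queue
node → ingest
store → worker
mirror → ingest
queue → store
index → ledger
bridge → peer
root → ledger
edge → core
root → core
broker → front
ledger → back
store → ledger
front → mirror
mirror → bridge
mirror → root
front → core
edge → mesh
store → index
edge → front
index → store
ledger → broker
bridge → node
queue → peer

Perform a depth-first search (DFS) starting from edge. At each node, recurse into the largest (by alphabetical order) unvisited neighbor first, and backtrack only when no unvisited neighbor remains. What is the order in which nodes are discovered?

Visit edge
edge → queue
queue → store
store → worker
store → root
root → ledger
ledger → broker
broker → router
router → core
core → proxy
core → mesh
broker → front
front → mirror
mirror → ingest
ingest → peer
ingest → auth
auth → index
mirror → bridge
bridge → node
front → back

edge queue store worker root ledger broker router core proxy mesh front mirror ingest peer auth index bridge node back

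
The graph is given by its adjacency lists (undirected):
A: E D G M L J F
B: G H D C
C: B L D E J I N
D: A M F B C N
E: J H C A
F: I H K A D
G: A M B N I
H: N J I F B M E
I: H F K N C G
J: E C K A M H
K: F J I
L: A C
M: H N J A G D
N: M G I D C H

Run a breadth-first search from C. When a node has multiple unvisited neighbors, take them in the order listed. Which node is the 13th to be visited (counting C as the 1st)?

Visit C; enqueue B, L, D, E, J, I, N → queue [B, L, D, E, J, I, N]
Visit B; enqueue G, H → queue [L, D, E, J, I, N, G, H]
Visit L; enqueue A → queue [D, E, J, I, N, G, H, A]
Visit D; enqueue M, F → queue [E, J, I, N, G, H, A, M, F]
Visit E → queue [J, I, N, G, H, A, M, F]
Visit J; enqueue K → queue [I, N, G, H, A, M, F, K]
Visit I → queue [N, G, H, A, M, F, K]
Visit N → queue [G, H, A, M, F, K]
Visit G → queue [H, A, M, F, K]
Visit H → queue [A, M, F, K]
Visit A → queue [M, F, K]
Visit M → queue [F, K]
Visit F → queue [K]
Visit K → queue []

Visit order: C, B, L, D, E, J, I, N, G, H, A, M, F, K

F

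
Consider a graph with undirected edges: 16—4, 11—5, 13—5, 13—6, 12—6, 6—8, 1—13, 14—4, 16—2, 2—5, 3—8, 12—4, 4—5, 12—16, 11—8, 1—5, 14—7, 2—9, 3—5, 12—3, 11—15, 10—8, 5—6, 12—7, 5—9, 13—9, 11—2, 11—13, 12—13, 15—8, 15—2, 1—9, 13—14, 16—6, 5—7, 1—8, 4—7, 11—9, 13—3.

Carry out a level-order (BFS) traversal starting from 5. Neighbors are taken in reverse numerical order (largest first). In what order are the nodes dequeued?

5 13 11 9 7 6 4 3 2 1 14 12 15 8 16 10

Visit 5; enqueue 13, 11, 9, 7, 6, 4, 3, 2, 1 → queue [13, 11, 9, 7, 6, 4, 3, 2, 1]
Visit 13; enqueue 14, 12 → queue [11, 9, 7, 6, 4, 3, 2, 1, 14, 12]
Visit 11; enqueue 15, 8 → queue [9, 7, 6, 4, 3, 2, 1, 14, 12, 15, 8]
Visit 9 → queue [7, 6, 4, 3, 2, 1, 14, 12, 15, 8]
Visit 7 → queue [6, 4, 3, 2, 1, 14, 12, 15, 8]
Visit 6; enqueue 16 → queue [4, 3, 2, 1, 14, 12, 15, 8, 16]
Visit 4 → queue [3, 2, 1, 14, 12, 15, 8, 16]
Visit 3 → queue [2, 1, 14, 12, 15, 8, 16]
Visit 2 → queue [1, 14, 12, 15, 8, 16]
Visit 1 → queue [14, 12, 15, 8, 16]
Visit 14 → queue [12, 15, 8, 16]
Visit 12 → queue [15, 8, 16]
Visit 15 → queue [8, 16]
Visit 8; enqueue 10 → queue [16, 10]
Visit 16 → queue [10]
Visit 10 → queue []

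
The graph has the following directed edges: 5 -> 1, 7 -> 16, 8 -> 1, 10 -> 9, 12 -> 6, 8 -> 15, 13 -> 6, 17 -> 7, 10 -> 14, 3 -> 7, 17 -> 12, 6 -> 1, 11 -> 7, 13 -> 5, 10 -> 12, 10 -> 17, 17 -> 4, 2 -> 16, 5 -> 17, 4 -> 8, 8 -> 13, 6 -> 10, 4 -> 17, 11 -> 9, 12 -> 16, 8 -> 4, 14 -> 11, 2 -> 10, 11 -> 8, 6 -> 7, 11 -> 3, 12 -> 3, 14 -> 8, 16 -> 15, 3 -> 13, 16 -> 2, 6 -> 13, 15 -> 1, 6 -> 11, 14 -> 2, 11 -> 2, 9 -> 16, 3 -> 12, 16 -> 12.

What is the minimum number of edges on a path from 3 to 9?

Level 0: 3
Level 1: 7, 12, 13
Level 2: 5, 6, 16
Level 3: 1, 2, 10, 11, 15, 17
Level 4: 4, 8, 9, 14
9 first appears at level 4.

4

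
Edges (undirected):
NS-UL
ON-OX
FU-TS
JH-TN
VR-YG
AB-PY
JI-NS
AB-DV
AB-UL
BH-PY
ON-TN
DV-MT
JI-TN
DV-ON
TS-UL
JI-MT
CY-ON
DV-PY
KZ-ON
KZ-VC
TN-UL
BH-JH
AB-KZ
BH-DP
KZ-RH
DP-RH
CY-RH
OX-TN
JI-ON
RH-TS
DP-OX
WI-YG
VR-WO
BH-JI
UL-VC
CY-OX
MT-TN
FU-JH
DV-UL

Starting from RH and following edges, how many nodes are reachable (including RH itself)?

19

BFS from RH visits: RH, CY, DP, KZ, TS, ON, OX, BH, AB, VC, FU, UL, DV, JI, TN, JH, PY, NS, MT
Reachable nodes: 19 of 23 total.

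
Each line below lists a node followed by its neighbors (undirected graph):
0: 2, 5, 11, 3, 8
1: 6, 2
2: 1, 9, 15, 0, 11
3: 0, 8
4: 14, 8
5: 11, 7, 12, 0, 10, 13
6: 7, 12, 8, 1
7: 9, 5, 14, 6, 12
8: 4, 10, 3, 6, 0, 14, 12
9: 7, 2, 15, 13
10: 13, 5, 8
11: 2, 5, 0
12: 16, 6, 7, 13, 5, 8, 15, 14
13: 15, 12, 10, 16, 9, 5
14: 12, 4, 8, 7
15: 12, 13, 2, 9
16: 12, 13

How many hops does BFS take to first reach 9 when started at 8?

Level 0: 8
Level 1: 0, 3, 4, 6, 10, 12, 14
Level 2: 1, 2, 5, 7, 11, 13, 15, 16
Level 3: 9
9 first appears at level 3.

3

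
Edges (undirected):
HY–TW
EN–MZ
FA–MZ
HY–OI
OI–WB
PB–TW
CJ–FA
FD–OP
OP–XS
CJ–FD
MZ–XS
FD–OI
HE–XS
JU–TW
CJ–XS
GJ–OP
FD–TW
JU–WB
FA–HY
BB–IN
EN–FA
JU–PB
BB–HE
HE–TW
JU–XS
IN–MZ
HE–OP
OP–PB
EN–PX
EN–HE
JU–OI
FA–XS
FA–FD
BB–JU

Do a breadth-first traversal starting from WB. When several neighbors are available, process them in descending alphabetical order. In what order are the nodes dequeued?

Visit WB; enqueue OI, JU → queue [OI, JU]
Visit OI; enqueue HY, FD → queue [JU, HY, FD]
Visit JU; enqueue XS, TW, PB, BB → queue [HY, FD, XS, TW, PB, BB]
Visit HY; enqueue FA → queue [FD, XS, TW, PB, BB, FA]
Visit FD; enqueue OP, CJ → queue [XS, TW, PB, BB, FA, OP, CJ]
Visit XS; enqueue MZ, HE → queue [TW, PB, BB, FA, OP, CJ, MZ, HE]
Visit TW → queue [PB, BB, FA, OP, CJ, MZ, HE]
Visit PB → queue [BB, FA, OP, CJ, MZ, HE]
Visit BB; enqueue IN → queue [FA, OP, CJ, MZ, HE, IN]
Visit FA; enqueue EN → queue [OP, CJ, MZ, HE, IN, EN]
Visit OP; enqueue GJ → queue [CJ, MZ, HE, IN, EN, GJ]
Visit CJ → queue [MZ, HE, IN, EN, GJ]
Visit MZ → queue [HE, IN, EN, GJ]
Visit HE → queue [IN, EN, GJ]
Visit IN → queue [EN, GJ]
Visit EN; enqueue PX → queue [GJ, PX]
Visit GJ → queue [PX]
Visit PX → queue []

WB OI JU HY FD XS TW PB BB FA OP CJ MZ HE IN EN GJ PX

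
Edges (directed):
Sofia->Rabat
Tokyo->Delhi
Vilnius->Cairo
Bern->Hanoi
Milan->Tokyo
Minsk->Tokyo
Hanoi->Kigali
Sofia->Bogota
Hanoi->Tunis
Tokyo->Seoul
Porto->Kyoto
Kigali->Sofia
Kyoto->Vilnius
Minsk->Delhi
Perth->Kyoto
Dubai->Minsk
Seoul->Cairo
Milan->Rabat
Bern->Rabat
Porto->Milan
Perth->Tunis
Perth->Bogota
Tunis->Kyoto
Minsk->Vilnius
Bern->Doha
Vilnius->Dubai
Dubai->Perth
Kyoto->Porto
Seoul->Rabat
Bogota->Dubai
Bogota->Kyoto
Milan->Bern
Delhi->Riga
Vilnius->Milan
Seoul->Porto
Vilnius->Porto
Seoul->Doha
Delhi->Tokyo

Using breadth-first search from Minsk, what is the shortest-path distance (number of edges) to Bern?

3

Level 0: Minsk
Level 1: Delhi, Tokyo, Vilnius
Level 2: Cairo, Dubai, Milan, Porto, Riga, Seoul
Level 3: Bern, Doha, Kyoto, Perth, Rabat
Level 4: Bogota, Hanoi, Tunis
Level 5: Kigali
Level 6: Sofia
Bern first appears at level 3.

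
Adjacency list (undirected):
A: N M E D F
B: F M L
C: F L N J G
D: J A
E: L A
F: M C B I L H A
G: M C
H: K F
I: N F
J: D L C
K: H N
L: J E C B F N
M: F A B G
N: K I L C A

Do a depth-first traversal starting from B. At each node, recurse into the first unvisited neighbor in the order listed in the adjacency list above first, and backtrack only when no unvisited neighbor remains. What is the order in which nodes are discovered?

B F M A N K H I L J D C G E

Visit B
B → F
F → M
M → A
A → N
N → K
K → H
N → I
N → L
L → J
J → D
J → C
C → G
L → E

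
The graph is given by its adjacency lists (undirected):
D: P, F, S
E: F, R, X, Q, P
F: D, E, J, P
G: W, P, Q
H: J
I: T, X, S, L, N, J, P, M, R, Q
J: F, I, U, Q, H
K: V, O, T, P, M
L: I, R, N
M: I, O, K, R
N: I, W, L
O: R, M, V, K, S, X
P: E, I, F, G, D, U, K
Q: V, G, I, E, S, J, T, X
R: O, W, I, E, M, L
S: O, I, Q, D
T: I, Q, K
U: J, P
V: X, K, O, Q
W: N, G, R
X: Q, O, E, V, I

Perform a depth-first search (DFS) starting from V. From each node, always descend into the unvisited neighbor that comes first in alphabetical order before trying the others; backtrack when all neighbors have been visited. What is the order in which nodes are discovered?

V K M I J F D P E Q G W N L R O S X T U H

Visit V
V → K
K → M
M → I
I → J
J → F
F → D
D → P
P → E
E → Q
Q → G
G → W
W → N
N → L
L → R
R → O
O → S
O → X
Q → T
P → U
J → H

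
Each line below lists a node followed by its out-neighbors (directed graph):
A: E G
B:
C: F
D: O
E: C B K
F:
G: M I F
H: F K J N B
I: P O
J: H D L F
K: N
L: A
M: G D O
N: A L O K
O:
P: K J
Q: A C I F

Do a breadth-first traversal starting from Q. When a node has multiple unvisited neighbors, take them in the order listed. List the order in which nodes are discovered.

Visit Q; enqueue A, C, I, F → queue [A, C, I, F]
Visit A; enqueue E, G → queue [C, I, F, E, G]
Visit C → queue [I, F, E, G]
Visit I; enqueue P, O → queue [F, E, G, P, O]
Visit F → queue [E, G, P, O]
Visit E; enqueue B, K → queue [G, P, O, B, K]
Visit G; enqueue M → queue [P, O, B, K, M]
Visit P; enqueue J → queue [O, B, K, M, J]
Visit O → queue [B, K, M, J]
Visit B → queue [K, M, J]
Visit K; enqueue N → queue [M, J, N]
Visit M; enqueue D → queue [J, N, D]
Visit J; enqueue H, L → queue [N, D, H, L]
Visit N → queue [D, H, L]
Visit D → queue [H, L]
Visit H → queue [L]
Visit L → queue []

Q, A, C, I, F, E, G, P, O, B, K, M, J, N, D, H, L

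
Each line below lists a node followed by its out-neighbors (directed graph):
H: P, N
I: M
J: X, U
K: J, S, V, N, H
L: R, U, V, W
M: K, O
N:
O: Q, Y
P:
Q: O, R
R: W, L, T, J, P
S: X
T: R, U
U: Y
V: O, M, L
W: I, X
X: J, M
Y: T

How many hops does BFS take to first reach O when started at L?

2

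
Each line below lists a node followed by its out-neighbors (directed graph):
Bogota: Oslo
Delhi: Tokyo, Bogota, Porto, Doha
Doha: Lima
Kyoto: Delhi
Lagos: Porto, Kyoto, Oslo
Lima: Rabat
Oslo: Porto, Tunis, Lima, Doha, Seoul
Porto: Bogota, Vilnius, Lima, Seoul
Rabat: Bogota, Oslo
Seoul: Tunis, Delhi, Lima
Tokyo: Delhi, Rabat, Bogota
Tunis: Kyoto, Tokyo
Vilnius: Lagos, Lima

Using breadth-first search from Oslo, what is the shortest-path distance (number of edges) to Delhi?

2

Level 0: Oslo
Level 1: Doha, Lima, Porto, Seoul, Tunis
Level 2: Bogota, Delhi, Kyoto, Rabat, Tokyo, Vilnius
Level 3: Lagos
Delhi first appears at level 2.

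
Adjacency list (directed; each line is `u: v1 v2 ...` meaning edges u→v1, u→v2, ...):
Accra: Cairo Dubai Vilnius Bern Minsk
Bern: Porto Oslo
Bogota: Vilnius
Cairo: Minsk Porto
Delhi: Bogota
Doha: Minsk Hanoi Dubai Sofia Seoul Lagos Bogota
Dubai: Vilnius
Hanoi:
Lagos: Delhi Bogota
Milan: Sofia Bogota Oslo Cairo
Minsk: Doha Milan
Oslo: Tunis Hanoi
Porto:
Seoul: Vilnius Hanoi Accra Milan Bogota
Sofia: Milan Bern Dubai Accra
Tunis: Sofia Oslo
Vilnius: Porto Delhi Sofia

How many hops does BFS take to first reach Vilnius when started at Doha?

Level 0: Doha
Level 1: Bogota, Dubai, Hanoi, Lagos, Minsk, Seoul, Sofia
Level 2: Accra, Bern, Delhi, Milan, Vilnius
Level 3: Cairo, Oslo, Porto
Level 4: Tunis
Vilnius first appears at level 2.

2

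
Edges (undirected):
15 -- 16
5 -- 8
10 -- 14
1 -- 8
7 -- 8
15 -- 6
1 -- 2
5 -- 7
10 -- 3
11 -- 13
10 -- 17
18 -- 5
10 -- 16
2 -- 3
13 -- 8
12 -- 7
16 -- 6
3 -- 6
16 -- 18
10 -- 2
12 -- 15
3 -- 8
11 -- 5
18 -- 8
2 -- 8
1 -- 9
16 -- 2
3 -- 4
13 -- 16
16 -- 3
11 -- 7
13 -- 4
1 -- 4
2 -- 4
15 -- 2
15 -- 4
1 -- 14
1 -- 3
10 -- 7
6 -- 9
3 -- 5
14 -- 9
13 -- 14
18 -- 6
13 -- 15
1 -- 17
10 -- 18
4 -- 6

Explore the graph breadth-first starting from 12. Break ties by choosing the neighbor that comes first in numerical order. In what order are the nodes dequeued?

12, 7, 15, 5, 8, 10, 11, 2, 4, 6, 13, 16, 3, 18, 1, 14, 17, 9

Visit 12; enqueue 7, 15 → queue [7, 15]
Visit 7; enqueue 5, 8, 10, 11 → queue [15, 5, 8, 10, 11]
Visit 15; enqueue 2, 4, 6, 13, 16 → queue [5, 8, 10, 11, 2, 4, 6, 13, 16]
Visit 5; enqueue 3, 18 → queue [8, 10, 11, 2, 4, 6, 13, 16, 3, 18]
Visit 8; enqueue 1 → queue [10, 11, 2, 4, 6, 13, 16, 3, 18, 1]
Visit 10; enqueue 14, 17 → queue [11, 2, 4, 6, 13, 16, 3, 18, 1, 14, 17]
Visit 11 → queue [2, 4, 6, 13, 16, 3, 18, 1, 14, 17]
Visit 2 → queue [4, 6, 13, 16, 3, 18, 1, 14, 17]
Visit 4 → queue [6, 13, 16, 3, 18, 1, 14, 17]
Visit 6; enqueue 9 → queue [13, 16, 3, 18, 1, 14, 17, 9]
Visit 13 → queue [16, 3, 18, 1, 14, 17, 9]
Visit 16 → queue [3, 18, 1, 14, 17, 9]
Visit 3 → queue [18, 1, 14, 17, 9]
Visit 18 → queue [1, 14, 17, 9]
Visit 1 → queue [14, 17, 9]
Visit 14 → queue [17, 9]
Visit 17 → queue [9]
Visit 9 → queue []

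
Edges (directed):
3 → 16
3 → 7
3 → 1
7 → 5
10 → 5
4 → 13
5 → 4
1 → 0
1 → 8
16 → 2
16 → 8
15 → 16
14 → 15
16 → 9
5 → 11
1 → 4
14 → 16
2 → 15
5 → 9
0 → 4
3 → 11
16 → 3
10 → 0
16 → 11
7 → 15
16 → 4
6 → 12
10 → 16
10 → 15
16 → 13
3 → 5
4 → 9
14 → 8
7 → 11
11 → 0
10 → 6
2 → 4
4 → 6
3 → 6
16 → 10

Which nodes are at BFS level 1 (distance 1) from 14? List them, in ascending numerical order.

8, 15, 16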